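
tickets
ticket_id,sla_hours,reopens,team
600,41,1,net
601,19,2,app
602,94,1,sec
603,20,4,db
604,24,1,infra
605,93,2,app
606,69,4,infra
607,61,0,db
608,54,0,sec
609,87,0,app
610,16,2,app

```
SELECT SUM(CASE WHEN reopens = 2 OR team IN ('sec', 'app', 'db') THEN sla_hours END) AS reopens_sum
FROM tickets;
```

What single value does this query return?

ticket_id=600: ✗
ticket_id=601: ✓ → 19
ticket_id=602: ✓ → 94
ticket_id=603: ✓ → 20
ticket_id=604: ✗
ticket_id=605: ✓ → 93
ticket_id=606: ✗
ticket_id=607: ✓ → 61
ticket_id=608: ✓ → 54
ticket_id=609: ✓ → 87
ticket_id=610: ✓ → 16
reopens_sum = 19 + 94 + 20 + 93 + 61 + 54 + 87 + 16 = 444

444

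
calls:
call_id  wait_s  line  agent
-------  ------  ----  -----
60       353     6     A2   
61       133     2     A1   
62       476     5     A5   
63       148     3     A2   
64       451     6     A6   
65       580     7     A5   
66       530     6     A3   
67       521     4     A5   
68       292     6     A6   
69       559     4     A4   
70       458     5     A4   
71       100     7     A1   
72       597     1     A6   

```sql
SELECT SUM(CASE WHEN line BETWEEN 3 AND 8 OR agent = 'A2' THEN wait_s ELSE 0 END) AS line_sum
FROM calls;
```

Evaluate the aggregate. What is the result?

4468

call_id=60: ✓ → 353
call_id=61: ✗
call_id=62: ✓ → 476
call_id=63: ✓ → 148
call_id=64: ✓ → 451
call_id=65: ✓ → 580
call_id=66: ✓ → 530
call_id=67: ✓ → 521
call_id=68: ✓ → 292
call_id=69: ✓ → 559
call_id=70: ✓ → 458
call_id=71: ✓ → 100
call_id=72: ✗
line_sum = 353 + 476 + 148 + 451 + 580 + 530 + 521 + 292 + 559 + 458 + 100 = 4468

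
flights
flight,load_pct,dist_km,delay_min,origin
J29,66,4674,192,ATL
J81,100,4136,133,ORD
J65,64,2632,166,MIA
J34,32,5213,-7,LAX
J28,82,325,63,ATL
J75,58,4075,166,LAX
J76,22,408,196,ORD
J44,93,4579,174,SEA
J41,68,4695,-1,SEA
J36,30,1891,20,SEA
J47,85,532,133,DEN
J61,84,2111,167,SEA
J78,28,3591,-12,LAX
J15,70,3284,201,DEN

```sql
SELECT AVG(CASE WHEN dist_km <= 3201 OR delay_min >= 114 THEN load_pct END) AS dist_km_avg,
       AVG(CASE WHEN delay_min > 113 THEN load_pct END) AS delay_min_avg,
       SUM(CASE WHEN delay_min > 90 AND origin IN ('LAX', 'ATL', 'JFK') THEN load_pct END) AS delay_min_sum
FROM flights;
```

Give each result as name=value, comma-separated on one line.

dist_km_avg=68.5454545455, delay_min_avg=71.3333333333, delay_min_sum=124

[dist_km_avg: dist_km <= 3201 OR delay_min >= 114]
flight=J29: ✓ → 66
flight=J81: ✓ → 100
flight=J65: ✓ → 64
flight=J34: ✗
flight=J28: ✓ → 82
flight=J75: ✓ → 58
flight=J76: ✓ → 22
flight=J44: ✓ → 93
flight=J41: ✗
flight=J36: ✓ → 30
flight=J47: ✓ → 85
flight=J61: ✓ → 84
flight=J78: ✗
flight=J15: ✓ → 70
dist_km_avg = (66 + 100 + 64 + 82 + 58 + 22 + 93 + 30 + 85 + 84 + 70) / 11 = 68.5454545455
—
[delay_min_avg: delay_min > 113]
flight=J29: ✓ → 66
flight=J81: ✓ → 100
flight=J65: ✓ → 64
flight=J34: ✗
flight=J28: ✗
flight=J75: ✓ → 58
flight=J76: ✓ → 22
flight=J44: ✓ → 93
flight=J41: ✗
flight=J36: ✗
flight=J47: ✓ → 85
flight=J61: ✓ → 84
flight=J78: ✗
flight=J15: ✓ → 70
delay_min_avg = (66 + 100 + 64 + 58 + 22 + 93 + 85 + 84 + 70) / 9 = 71.3333333333
—
[delay_min_sum: delay_min > 90 AND origin IN ('LAX', 'ATL', 'JFK')]
flight=J29: ✓ → 66
flight=J81: ✗
flight=J65: ✗
flight=J34: ✗
flight=J28: ✗
flight=J75: ✓ → 58
flight=J76: ✗
flight=J44: ✗
flight=J41: ✗
flight=J36: ✗
flight=J47: ✗
flight=J61: ✗
flight=J78: ✗
flight=J15: ✗
delay_min_sum = 66 + 58 = 124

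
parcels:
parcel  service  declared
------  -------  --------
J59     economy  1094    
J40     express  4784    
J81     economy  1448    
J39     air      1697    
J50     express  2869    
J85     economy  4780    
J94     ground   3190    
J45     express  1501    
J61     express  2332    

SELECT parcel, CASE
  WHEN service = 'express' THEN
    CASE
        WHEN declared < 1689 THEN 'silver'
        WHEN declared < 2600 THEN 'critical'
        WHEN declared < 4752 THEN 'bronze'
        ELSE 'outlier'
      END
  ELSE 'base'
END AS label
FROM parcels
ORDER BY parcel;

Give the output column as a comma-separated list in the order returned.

base, outlier, silver, bronze, base, critical, base, base, base

parcel=J39: service='air' → outer ELSE → base
parcel=J40: service='express' → inner[ELSE] → outlier
parcel=J45: service='express' → inner[declared < 1689] → silver
parcel=J50: service='express' → inner[declared < 4752] → bronze
parcel=J59: service='economy' → outer ELSE → base
parcel=J61: service='express' → inner[declared < 2600] → critical
parcel=J81: service='economy' → outer ELSE → base
parcel=J85: service='economy' → outer ELSE → base
parcel=J94: service='ground' → outer ELSE → base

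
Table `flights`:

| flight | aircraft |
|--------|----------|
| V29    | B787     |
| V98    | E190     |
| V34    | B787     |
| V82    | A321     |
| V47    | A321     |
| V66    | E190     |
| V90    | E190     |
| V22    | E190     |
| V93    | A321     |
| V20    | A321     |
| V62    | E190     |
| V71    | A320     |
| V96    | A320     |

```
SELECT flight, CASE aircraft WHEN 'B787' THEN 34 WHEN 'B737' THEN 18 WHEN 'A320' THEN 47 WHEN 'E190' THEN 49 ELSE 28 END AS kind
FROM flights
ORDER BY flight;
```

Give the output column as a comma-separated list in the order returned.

28, 49, 34, 34, 28, 49, 49, 47, 28, 49, 28, 47, 49

flight=V20: ELSE → 28
flight=V22: aircraft='E190' → 49
flight=V29: aircraft='B787' → 34
flight=V34: aircraft='B787' → 34
flight=V47: ELSE → 28
flight=V62: aircraft='E190' → 49
flight=V66: aircraft='E190' → 49
flight=V71: aircraft='A320' → 47
flight=V82: ELSE → 28
flight=V90: aircraft='E190' → 49
flight=V93: ELSE → 28
flight=V96: aircraft='A320' → 47
flight=V98: aircraft='E190' → 49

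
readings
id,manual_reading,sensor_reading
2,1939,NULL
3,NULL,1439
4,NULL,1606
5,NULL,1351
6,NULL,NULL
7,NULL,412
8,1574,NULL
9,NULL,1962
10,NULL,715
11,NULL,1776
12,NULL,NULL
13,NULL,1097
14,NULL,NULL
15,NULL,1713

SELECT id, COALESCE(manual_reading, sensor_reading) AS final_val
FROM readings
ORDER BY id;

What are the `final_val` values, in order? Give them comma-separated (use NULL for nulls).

1939, 1439, 1606, 1351, NULL, 412, 1574, 1962, 715, 1776, NULL, 1097, NULL, 1713

id=2: manual_reading=1939 → 1939
id=3: manual_reading=NULL, sensor_reading=1439 → 1439
id=4: manual_reading=NULL, sensor_reading=1606 → 1606
id=5: manual_reading=NULL, sensor_reading=1351 → 1351
id=6: manual_reading=NULL, sensor_reading=NULL (all NULL) → NULL
id=7: manual_reading=NULL, sensor_reading=412 → 412
id=8: manual_reading=1574 → 1574
id=9: manual_reading=NULL, sensor_reading=1962 → 1962
id=10: manual_reading=NULL, sensor_reading=715 → 715
id=11: manual_reading=NULL, sensor_reading=1776 → 1776
id=12: manual_reading=NULL, sensor_reading=NULL (all NULL) → NULL
id=13: manual_reading=NULL, sensor_reading=1097 → 1097
id=14: manual_reading=NULL, sensor_reading=NULL (all NULL) → NULL
id=15: manual_reading=NULL, sensor_reading=1713 → 1713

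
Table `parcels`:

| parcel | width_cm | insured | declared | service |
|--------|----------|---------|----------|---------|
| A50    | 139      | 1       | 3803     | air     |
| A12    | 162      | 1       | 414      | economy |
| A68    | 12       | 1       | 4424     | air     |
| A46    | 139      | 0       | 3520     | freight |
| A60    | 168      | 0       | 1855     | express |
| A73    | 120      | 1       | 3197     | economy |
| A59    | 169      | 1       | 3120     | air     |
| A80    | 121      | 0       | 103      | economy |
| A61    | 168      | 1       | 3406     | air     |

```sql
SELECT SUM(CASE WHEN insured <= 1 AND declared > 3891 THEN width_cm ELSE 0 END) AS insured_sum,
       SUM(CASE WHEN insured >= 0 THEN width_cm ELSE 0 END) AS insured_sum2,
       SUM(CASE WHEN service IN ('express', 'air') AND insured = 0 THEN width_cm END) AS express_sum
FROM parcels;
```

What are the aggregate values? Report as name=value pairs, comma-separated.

[insured_sum: insured <= 1 AND declared > 3891]
parcel=A50: ✗
parcel=A12: ✗
parcel=A68: ✓ → 12
parcel=A46: ✗
parcel=A60: ✗
parcel=A73: ✗
parcel=A59: ✗
parcel=A80: ✗
parcel=A61: ✗
insured_sum = 12
—
[insured_sum2: insured >= 0]
parcel=A50: ✓ → 139
parcel=A12: ✓ → 162
parcel=A68: ✓ → 12
parcel=A46: ✓ → 139
parcel=A60: ✓ → 168
parcel=A73: ✓ → 120
parcel=A59: ✓ → 169
parcel=A80: ✓ → 121
parcel=A61: ✓ → 168
insured_sum2 = 139 + 162 + 12 + 139 + 168 + 120 + 169 + 121 + 168 = 1198
—
[express_sum: service IN ('express', 'air') AND insured = 0]
parcel=A50: ✗
parcel=A12: ✗
parcel=A68: ✗
parcel=A46: ✗
parcel=A60: ✓ → 168
parcel=A73: ✗
parcel=A59: ✗
parcel=A80: ✗
parcel=A61: ✗
express_sum = 168

insured_sum=12, insured_sum2=1198, express_sum=168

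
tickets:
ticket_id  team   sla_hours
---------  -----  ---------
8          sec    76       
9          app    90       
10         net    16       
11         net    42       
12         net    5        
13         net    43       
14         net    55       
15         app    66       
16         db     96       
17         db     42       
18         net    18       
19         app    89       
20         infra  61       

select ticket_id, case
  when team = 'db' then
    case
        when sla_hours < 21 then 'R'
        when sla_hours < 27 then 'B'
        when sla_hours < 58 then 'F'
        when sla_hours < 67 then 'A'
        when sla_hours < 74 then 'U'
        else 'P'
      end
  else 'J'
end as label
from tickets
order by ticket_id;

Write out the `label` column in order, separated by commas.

ticket_id=8: team='sec' → outer ELSE → J
ticket_id=9: team='app' → outer ELSE → J
ticket_id=10: team='net' → outer ELSE → J
ticket_id=11: team='net' → outer ELSE → J
ticket_id=12: team='net' → outer ELSE → J
ticket_id=13: team='net' → outer ELSE → J
ticket_id=14: team='net' → outer ELSE → J
ticket_id=15: team='app' → outer ELSE → J
ticket_id=16: team='db' → inner[ELSE] → P
ticket_id=17: team='db' → inner[sla_hours < 58] → F
ticket_id=18: team='net' → outer ELSE → J
ticket_id=19: team='app' → outer ELSE → J
ticket_id=20: team='infra' → outer ELSE → J

J, J, J, J, J, J, J, J, P, F, J, J, J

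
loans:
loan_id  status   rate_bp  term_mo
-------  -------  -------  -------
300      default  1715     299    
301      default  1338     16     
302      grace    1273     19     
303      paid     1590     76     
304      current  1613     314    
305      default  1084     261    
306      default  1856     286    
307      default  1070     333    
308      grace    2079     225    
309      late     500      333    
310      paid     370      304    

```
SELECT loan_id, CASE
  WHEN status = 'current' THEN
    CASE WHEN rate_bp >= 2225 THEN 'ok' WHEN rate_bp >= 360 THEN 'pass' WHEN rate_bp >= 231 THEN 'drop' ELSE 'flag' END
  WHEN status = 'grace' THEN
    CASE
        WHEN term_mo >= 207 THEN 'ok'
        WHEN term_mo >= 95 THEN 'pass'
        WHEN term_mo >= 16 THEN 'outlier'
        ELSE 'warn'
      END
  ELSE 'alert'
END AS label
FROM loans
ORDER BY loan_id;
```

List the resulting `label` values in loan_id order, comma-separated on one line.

loan_id=300: status='default' → outer ELSE → alert
loan_id=301: status='default' → outer ELSE → alert
loan_id=302: status='grace' → inner[term_mo >= 16] → outlier
loan_id=303: status='paid' → outer ELSE → alert
loan_id=304: status='current' → inner[rate_bp >= 360] → pass
loan_id=305: status='default' → outer ELSE → alert
loan_id=306: status='default' → outer ELSE → alert
loan_id=307: status='default' → outer ELSE → alert
loan_id=308: status='grace' → inner[term_mo >= 207] → ok
loan_id=309: status='late' → outer ELSE → alert
loan_id=310: status='paid' → outer ELSE → alert

alert, alert, outlier, alert, pass, alert, alert, alert, ok, alert, alert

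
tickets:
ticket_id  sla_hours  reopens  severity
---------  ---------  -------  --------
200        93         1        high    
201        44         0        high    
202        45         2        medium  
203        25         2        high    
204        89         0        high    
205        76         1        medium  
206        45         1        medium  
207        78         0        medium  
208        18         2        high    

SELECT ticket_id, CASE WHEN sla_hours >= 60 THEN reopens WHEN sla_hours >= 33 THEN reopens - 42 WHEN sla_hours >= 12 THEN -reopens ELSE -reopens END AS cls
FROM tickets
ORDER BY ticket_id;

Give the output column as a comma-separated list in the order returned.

1, -42, -40, -2, 0, 1, -41, 0, -2

ticket_id=200: sla_hours >= 60 → 1
ticket_id=201: sla_hours >= 33 → -42
ticket_id=202: sla_hours >= 33 → -40
ticket_id=203: sla_hours >= 12 → -2
ticket_id=204: sla_hours >= 60 → 0
ticket_id=205: sla_hours >= 60 → 1
ticket_id=206: sla_hours >= 33 → -41
ticket_id=207: sla_hours >= 60 → 0
ticket_id=208: sla_hours >= 12 → -2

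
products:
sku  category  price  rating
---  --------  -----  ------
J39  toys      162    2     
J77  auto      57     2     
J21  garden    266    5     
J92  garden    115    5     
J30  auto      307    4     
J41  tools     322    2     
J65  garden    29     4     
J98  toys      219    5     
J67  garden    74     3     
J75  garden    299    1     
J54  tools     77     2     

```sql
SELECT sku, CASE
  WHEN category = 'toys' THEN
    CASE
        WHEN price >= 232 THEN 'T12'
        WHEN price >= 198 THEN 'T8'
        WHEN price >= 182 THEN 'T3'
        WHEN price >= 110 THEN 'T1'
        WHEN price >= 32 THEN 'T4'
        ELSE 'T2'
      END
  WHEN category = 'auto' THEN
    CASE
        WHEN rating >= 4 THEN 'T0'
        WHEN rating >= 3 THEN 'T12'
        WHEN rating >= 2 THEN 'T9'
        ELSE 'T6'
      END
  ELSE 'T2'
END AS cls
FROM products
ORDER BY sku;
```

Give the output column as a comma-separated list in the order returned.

sku=J21: category='garden' → outer ELSE → T2
sku=J30: category='auto' → inner[rating >= 4] → T0
sku=J39: category='toys' → inner[price >= 110] → T1
sku=J41: category='tools' → outer ELSE → T2
sku=J54: category='tools' → outer ELSE → T2
sku=J65: category='garden' → outer ELSE → T2
sku=J67: category='garden' → outer ELSE → T2
sku=J75: category='garden' → outer ELSE → T2
sku=J77: category='auto' → inner[rating >= 2] → T9
sku=J92: category='garden' → outer ELSE → T2
sku=J98: category='toys' → inner[price >= 198] → T8

T2, T0, T1, T2, T2, T2, T2, T2, T9, T2, T8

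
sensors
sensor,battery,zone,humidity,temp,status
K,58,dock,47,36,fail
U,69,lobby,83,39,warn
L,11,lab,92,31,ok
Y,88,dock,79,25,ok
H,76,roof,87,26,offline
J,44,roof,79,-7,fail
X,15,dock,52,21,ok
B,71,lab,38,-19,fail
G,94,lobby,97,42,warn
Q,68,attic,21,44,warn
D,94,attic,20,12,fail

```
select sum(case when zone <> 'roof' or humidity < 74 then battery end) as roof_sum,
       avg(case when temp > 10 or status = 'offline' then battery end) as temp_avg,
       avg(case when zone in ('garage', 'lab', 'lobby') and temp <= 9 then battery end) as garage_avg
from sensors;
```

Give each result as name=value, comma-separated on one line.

roof_sum=568, temp_avg=63.6666666667, garage_avg=71

[roof_sum: zone <> 'roof' or humidity < 74]
sensor=K: ✓ → 58
sensor=U: ✓ → 69
sensor=L: ✓ → 11
sensor=Y: ✓ → 88
sensor=H: ✗
sensor=J: ✗
sensor=X: ✓ → 15
sensor=B: ✓ → 71
sensor=G: ✓ → 94
sensor=Q: ✓ → 68
sensor=D: ✓ → 94
roof_sum = 58 + 69 + 11 + 88 + 15 + 71 + 94 + 68 + 94 = 568
—
[temp_avg: temp > 10 or status = 'offline']
sensor=K: ✓ → 58
sensor=U: ✓ → 69
sensor=L: ✓ → 11
sensor=Y: ✓ → 88
sensor=H: ✓ → 76
sensor=J: ✗
sensor=X: ✓ → 15
sensor=B: ✗
sensor=G: ✓ → 94
sensor=Q: ✓ → 68
sensor=D: ✓ → 94
temp_avg = (58 + 69 + 11 + 88 + 76 + 15 + 94 + 68 + 94) / 9 = 63.6666666667
—
[garage_avg: zone in ('garage', 'lab', 'lobby') and temp <= 9]
sensor=K: ✗
sensor=U: ✗
sensor=L: ✗
sensor=Y: ✗
sensor=H: ✗
sensor=J: ✗
sensor=X: ✗
sensor=B: ✓ → 71
sensor=G: ✗
sensor=Q: ✗
sensor=D: ✗
garage_avg = 71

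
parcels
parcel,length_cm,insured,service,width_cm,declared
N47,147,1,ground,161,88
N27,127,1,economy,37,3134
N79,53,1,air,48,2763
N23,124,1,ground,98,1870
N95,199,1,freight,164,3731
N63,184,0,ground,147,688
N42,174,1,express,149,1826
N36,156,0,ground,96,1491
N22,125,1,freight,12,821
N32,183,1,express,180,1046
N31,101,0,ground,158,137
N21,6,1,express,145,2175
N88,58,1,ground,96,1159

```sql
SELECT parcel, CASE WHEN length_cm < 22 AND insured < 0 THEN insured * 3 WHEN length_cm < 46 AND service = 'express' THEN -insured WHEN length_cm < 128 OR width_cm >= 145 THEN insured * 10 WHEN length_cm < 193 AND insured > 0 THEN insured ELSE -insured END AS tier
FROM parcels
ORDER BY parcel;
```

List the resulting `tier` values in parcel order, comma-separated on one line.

-1, 10, 10, 10, 0, 10, 0, 10, 10, 0, 10, 10, 10

parcel=N21: length_cm < 46 AND service = 'express' → -1
parcel=N22: length_cm < 128 OR width_cm >= 145 → 10
parcel=N23: length_cm < 128 OR width_cm >= 145 → 10
parcel=N27: length_cm < 128 OR width_cm >= 145 → 10
parcel=N31: length_cm < 128 OR width_cm >= 145 → 0
parcel=N32: length_cm < 128 OR width_cm >= 145 → 10
parcel=N36: ELSE → 0
parcel=N42: length_cm < 128 OR width_cm >= 145 → 10
parcel=N47: length_cm < 128 OR width_cm >= 145 → 10
parcel=N63: length_cm < 128 OR width_cm >= 145 → 0
parcel=N79: length_cm < 128 OR width_cm >= 145 → 10
parcel=N88: length_cm < 128 OR width_cm >= 145 → 10
parcel=N95: length_cm < 128 OR width_cm >= 145 → 10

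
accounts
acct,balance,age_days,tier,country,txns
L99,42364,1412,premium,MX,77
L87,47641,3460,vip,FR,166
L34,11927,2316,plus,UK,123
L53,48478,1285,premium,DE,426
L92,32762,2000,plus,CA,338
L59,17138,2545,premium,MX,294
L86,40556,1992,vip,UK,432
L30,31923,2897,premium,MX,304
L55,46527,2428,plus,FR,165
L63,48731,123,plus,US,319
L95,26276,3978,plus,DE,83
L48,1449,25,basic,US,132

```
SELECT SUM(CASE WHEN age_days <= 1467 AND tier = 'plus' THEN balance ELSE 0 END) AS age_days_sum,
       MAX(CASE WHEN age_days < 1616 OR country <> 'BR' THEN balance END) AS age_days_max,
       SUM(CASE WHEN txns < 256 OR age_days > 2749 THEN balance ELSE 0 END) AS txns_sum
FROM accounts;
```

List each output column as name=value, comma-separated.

age_days_sum=48731, age_days_max=48731, txns_sum=208107

[age_days_sum: age_days <= 1467 AND tier = 'plus']
acct=L99: ✗
acct=L87: ✗
acct=L34: ✗
acct=L53: ✗
acct=L92: ✗
acct=L59: ✗
acct=L86: ✗
acct=L30: ✗
acct=L55: ✗
acct=L63: ✓ → 48731
acct=L95: ✗
acct=L48: ✗
age_days_sum = 48731
—
[age_days_max: age_days < 1616 OR country <> 'BR']
acct=L99: ✓ → 42364
acct=L87: ✓ → 47641
acct=L34: ✓ → 11927
acct=L53: ✓ → 48478
acct=L92: ✓ → 32762
acct=L59: ✓ → 17138
acct=L86: ✓ → 40556
acct=L30: ✓ → 31923
acct=L55: ✓ → 46527
acct=L63: ✓ → 48731
acct=L95: ✓ → 26276
acct=L48: ✓ → 1449
age_days_max = MAX(42364, 47641, 11927, 48478, 32762, 17138, 40556, 31923, 46527, 48731, 26276, 1449) = 48731
—
[txns_sum: txns < 256 OR age_days > 2749]
acct=L99: ✓ → 42364
acct=L87: ✓ → 47641
acct=L34: ✓ → 11927
acct=L53: ✗
acct=L92: ✗
acct=L59: ✗
acct=L86: ✗
acct=L30: ✓ → 31923
acct=L55: ✓ → 46527
acct=L63: ✗
acct=L95: ✓ → 26276
acct=L48: ✓ → 1449
txns_sum = 42364 + 47641 + 11927 + 31923 + 46527 + 26276 + 1449 = 208107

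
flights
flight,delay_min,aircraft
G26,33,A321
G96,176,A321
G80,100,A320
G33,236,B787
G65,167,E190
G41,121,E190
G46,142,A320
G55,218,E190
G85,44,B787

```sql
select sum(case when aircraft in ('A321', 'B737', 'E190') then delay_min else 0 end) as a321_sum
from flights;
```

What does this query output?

715

flight=G26: ✓ → 33
flight=G96: ✓ → 176
flight=G80: ✗
flight=G33: ✗
flight=G65: ✓ → 167
flight=G41: ✓ → 121
flight=G46: ✗
flight=G55: ✓ → 218
flight=G85: ✗
a321_sum = 33 + 176 + 167 + 121 + 218 = 715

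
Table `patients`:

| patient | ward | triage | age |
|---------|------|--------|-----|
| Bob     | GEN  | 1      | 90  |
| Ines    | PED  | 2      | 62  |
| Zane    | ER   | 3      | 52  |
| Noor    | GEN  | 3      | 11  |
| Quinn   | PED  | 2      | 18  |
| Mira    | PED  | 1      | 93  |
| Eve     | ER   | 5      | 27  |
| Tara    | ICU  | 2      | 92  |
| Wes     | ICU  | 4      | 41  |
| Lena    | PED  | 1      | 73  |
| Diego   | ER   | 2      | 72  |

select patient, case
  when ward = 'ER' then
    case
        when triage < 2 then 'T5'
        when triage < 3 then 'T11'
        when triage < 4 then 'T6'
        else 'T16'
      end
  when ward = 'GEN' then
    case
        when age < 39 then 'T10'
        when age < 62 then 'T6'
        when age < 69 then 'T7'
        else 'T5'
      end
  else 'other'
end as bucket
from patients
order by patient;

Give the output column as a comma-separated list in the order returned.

patient=Bob: ward='GEN' → inner[ELSE] → T5
patient=Diego: ward='ER' → inner[triage < 3] → T11
patient=Eve: ward='ER' → inner[ELSE] → T16
patient=Ines: ward='PED' → outer ELSE → other
patient=Lena: ward='PED' → outer ELSE → other
patient=Mira: ward='PED' → outer ELSE → other
patient=Noor: ward='GEN' → inner[age < 39] → T10
patient=Quinn: ward='PED' → outer ELSE → other
patient=Tara: ward='ICU' → outer ELSE → other
patient=Wes: ward='ICU' → outer ELSE → other
patient=Zane: ward='ER' → inner[triage < 4] → T6

T5, T11, T16, other, other, other, T10, other, other, other, T6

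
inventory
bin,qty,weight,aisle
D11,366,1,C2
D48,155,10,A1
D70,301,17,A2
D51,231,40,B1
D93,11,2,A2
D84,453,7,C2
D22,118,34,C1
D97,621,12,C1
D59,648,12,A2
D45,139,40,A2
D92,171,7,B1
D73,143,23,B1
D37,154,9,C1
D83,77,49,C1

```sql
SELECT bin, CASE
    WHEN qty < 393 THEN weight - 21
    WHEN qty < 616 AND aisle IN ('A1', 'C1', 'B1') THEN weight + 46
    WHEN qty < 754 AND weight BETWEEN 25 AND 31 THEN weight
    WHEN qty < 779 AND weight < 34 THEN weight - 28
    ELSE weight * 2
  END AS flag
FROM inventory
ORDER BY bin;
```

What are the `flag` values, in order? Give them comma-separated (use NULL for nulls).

-20, 13, -12, 19, -11, 19, -16, -4, 2, 28, -21, -14, -19, -16

bin=D11: qty < 393 → -20
bin=D22: qty < 393 → 13
bin=D37: qty < 393 → -12
bin=D45: qty < 393 → 19
bin=D48: qty < 393 → -11
bin=D51: qty < 393 → 19
bin=D59: qty < 779 AND weight < 34 → -16
bin=D70: qty < 393 → -4
bin=D73: qty < 393 → 2
bin=D83: qty < 393 → 28
bin=D84: qty < 779 AND weight < 34 → -21
bin=D92: qty < 393 → -14
bin=D93: qty < 393 → -19
bin=D97: qty < 779 AND weight < 34 → -16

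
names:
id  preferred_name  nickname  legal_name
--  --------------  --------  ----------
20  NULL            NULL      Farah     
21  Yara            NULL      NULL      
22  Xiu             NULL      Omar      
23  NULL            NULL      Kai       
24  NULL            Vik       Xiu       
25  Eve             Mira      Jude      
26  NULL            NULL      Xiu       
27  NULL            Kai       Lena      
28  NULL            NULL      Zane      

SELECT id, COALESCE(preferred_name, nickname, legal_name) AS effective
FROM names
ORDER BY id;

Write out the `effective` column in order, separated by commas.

Farah, Yara, Xiu, Kai, Vik, Eve, Xiu, Kai, Zane

id=20: preferred_name=NULL, nickname=NULL, legal_name=Farah → Farah
id=21: preferred_name=Yara → Yara
id=22: preferred_name=Xiu → Xiu
id=23: preferred_name=NULL, nickname=NULL, legal_name=Kai → Kai
id=24: preferred_name=NULL, nickname=Vik → Vik
id=25: preferred_name=Eve → Eve
id=26: preferred_name=NULL, nickname=NULL, legal_name=Xiu → Xiu
id=27: preferred_name=NULL, nickname=Kai → Kai
id=28: preferred_name=NULL, nickname=NULL, legal_name=Zane → Zane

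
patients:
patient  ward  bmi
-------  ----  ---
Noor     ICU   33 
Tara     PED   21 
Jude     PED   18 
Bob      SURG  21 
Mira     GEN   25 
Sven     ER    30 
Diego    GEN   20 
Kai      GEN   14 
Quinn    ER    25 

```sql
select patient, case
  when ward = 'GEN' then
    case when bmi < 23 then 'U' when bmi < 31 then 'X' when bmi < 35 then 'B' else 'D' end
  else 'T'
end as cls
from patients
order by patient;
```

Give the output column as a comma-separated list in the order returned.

T, U, T, U, X, T, T, T, T

patient=Bob: ward='SURG' → outer ELSE → T
patient=Diego: ward='GEN' → inner[bmi < 23] → U
patient=Jude: ward='PED' → outer ELSE → T
patient=Kai: ward='GEN' → inner[bmi < 23] → U
patient=Mira: ward='GEN' → inner[bmi < 31] → X
patient=Noor: ward='ICU' → outer ELSE → T
patient=Quinn: ward='ER' → outer ELSE → T
patient=Sven: ward='ER' → outer ELSE → T
patient=Tara: ward='PED' → outer ELSE → T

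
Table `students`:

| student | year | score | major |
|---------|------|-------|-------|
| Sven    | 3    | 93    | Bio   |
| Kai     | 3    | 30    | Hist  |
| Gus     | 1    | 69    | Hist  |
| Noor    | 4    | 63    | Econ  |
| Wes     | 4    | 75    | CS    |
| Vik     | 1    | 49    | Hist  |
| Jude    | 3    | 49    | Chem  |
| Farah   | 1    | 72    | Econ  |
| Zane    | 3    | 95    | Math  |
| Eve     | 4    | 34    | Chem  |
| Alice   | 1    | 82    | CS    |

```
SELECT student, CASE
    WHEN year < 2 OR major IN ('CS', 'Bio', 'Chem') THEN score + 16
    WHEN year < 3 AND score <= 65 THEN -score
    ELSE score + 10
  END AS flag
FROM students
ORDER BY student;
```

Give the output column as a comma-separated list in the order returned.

98, 50, 88, 85, 65, 40, 73, 109, 65, 91, 105

student=Alice: year < 2 OR major IN ('CS', 'Bio', 'Chem') → 98
student=Eve: year < 2 OR major IN ('CS', 'Bio', 'Chem') → 50
student=Farah: year < 2 OR major IN ('CS', 'Bio', 'Chem') → 88
student=Gus: year < 2 OR major IN ('CS', 'Bio', 'Chem') → 85
student=Jude: year < 2 OR major IN ('CS', 'Bio', 'Chem') → 65
student=Kai: ELSE → 40
student=Noor: ELSE → 73
student=Sven: year < 2 OR major IN ('CS', 'Bio', 'Chem') → 109
student=Vik: year < 2 OR major IN ('CS', 'Bio', 'Chem') → 65
student=Wes: year < 2 OR major IN ('CS', 'Bio', 'Chem') → 91
student=Zane: ELSE → 105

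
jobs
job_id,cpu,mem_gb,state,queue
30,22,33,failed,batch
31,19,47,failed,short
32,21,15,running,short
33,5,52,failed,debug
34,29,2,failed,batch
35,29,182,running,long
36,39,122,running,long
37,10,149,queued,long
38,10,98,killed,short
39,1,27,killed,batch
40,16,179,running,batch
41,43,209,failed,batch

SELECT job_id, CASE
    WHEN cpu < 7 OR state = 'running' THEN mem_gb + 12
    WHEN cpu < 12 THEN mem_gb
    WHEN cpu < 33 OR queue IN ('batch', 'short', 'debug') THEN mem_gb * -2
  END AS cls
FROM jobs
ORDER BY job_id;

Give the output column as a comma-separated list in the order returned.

job_id=30: cpu < 33 OR queue IN ('batch', 'short', 'debug') → -66
job_id=31: cpu < 33 OR queue IN ('batch', 'short', 'debug') → -94
job_id=32: cpu < 7 OR state = 'running' → 27
job_id=33: cpu < 7 OR state = 'running' → 64
job_id=34: cpu < 33 OR queue IN ('batch', 'short', 'debug') → -4
job_id=35: cpu < 7 OR state = 'running' → 194
job_id=36: cpu < 7 OR state = 'running' → 134
job_id=37: cpu < 12 → 149
job_id=38: cpu < 12 → 98
job_id=39: cpu < 7 OR state = 'running' → 39
job_id=40: cpu < 7 OR state = 'running' → 191
job_id=41: cpu < 33 OR queue IN ('batch', 'short', 'debug') → -418

-66, -94, 27, 64, -4, 194, 134, 149, 98, 39, 191, -418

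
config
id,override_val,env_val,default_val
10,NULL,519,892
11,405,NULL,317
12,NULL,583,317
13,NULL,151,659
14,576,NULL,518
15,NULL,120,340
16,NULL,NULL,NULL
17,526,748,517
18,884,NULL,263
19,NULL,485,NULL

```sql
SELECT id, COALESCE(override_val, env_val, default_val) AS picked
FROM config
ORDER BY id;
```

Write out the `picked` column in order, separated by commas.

519, 405, 583, 151, 576, 120, NULL, 526, 884, 485

id=10: override_val=NULL, env_val=519 → 519
id=11: override_val=405 → 405
id=12: override_val=NULL, env_val=583 → 583
id=13: override_val=NULL, env_val=151 → 151
id=14: override_val=576 → 576
id=15: override_val=NULL, env_val=120 → 120
id=16: override_val=NULL, env_val=NULL, default_val=NULL (all NULL) → NULL
id=17: override_val=526 → 526
id=18: override_val=884 → 884
id=19: override_val=NULL, env_val=485 → 485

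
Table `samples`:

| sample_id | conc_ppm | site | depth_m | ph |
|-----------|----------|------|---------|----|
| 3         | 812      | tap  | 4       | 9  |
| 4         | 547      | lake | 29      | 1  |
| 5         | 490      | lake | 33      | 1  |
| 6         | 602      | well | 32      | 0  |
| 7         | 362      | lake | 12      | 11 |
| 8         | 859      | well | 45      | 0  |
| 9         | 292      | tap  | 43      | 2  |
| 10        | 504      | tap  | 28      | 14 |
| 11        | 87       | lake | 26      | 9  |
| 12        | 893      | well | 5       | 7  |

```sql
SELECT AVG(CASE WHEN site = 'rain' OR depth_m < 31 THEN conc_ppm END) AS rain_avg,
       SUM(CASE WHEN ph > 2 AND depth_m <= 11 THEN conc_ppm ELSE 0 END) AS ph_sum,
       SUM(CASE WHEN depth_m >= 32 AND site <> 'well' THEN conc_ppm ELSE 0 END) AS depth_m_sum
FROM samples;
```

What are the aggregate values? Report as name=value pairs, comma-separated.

rain_avg=534.1666666667, ph_sum=1705, depth_m_sum=782

[rain_avg: site = 'rain' OR depth_m < 31]
sample_id=3: ✓ → 812
sample_id=4: ✓ → 547
sample_id=5: ✗
sample_id=6: ✗
sample_id=7: ✓ → 362
sample_id=8: ✗
sample_id=9: ✗
sample_id=10: ✓ → 504
sample_id=11: ✓ → 87
sample_id=12: ✓ → 893
rain_avg = (812 + 547 + 362 + 504 + 87 + 893) / 6 = 534.1666666667
—
[ph_sum: ph > 2 AND depth_m <= 11]
sample_id=3: ✓ → 812
sample_id=4: ✗
sample_id=5: ✗
sample_id=6: ✗
sample_id=7: ✗
sample_id=8: ✗
sample_id=9: ✗
sample_id=10: ✗
sample_id=11: ✗
sample_id=12: ✓ → 893
ph_sum = 812 + 893 = 1705
—
[depth_m_sum: depth_m >= 32 AND site <> 'well']
sample_id=3: ✗
sample_id=4: ✗
sample_id=5: ✓ → 490
sample_id=6: ✗
sample_id=7: ✗
sample_id=8: ✗
sample_id=9: ✓ → 292
sample_id=10: ✗
sample_id=11: ✗
sample_id=12: ✗
depth_m_sum = 490 + 292 = 782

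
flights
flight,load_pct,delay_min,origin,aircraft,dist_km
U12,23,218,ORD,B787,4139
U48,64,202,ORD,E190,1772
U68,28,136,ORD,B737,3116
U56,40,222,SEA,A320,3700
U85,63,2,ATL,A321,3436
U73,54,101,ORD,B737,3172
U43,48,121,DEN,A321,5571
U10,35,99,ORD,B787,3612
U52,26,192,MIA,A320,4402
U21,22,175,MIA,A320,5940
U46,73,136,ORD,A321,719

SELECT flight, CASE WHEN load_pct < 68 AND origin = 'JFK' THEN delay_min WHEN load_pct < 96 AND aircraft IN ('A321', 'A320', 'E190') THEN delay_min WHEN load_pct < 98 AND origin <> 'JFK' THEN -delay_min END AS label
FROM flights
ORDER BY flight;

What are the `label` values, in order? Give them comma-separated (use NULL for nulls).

flight=U10: load_pct < 98 AND origin <> 'JFK' → -99
flight=U12: load_pct < 98 AND origin <> 'JFK' → -218
flight=U21: load_pct < 96 AND aircraft IN ('A321', 'A320', 'E190') → 175
flight=U43: load_pct < 96 AND aircraft IN ('A321', 'A320', 'E190') → 121
flight=U46: load_pct < 96 AND aircraft IN ('A321', 'A320', 'E190') → 136
flight=U48: load_pct < 96 AND aircraft IN ('A321', 'A320', 'E190') → 202
flight=U52: load_pct < 96 AND aircraft IN ('A321', 'A320', 'E190') → 192
flight=U56: load_pct < 96 AND aircraft IN ('A321', 'A320', 'E190') → 222
flight=U68: load_pct < 98 AND origin <> 'JFK' → -136
flight=U73: load_pct < 98 AND origin <> 'JFK' → -101
flight=U85: load_pct < 96 AND aircraft IN ('A321', 'A320', 'E190') → 2

-99, -218, 175, 121, 136, 202, 192, 222, -136, -101, 2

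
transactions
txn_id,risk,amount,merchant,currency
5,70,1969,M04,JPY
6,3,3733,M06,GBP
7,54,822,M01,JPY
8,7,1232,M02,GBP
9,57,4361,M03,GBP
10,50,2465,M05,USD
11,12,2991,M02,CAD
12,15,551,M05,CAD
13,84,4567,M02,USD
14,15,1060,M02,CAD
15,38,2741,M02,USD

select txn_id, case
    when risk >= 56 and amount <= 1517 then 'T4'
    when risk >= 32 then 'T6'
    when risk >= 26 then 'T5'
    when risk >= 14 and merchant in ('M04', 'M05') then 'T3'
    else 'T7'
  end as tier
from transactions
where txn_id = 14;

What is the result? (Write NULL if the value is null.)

txn_id = 14: risk=15, amount=1060, merchant=M02, currency=CAD.
risk >= 56 and amount <= 1517 → false
risk >= 32 → false
risk >= 26 → false
risk >= 14 and merchant in ('M04', 'M05') → false
No prior WHEN matched → ELSE → T7

T7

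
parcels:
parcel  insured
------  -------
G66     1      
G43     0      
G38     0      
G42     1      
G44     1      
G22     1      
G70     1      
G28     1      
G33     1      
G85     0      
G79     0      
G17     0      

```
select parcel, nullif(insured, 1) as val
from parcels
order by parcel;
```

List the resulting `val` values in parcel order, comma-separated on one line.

parcel=G17: insured=0 vs 1: differ → 0
parcel=G22: insured=1 vs 1: equal → NULL
parcel=G28: insured=1 vs 1: equal → NULL
parcel=G33: insured=1 vs 1: equal → NULL
parcel=G38: insured=0 vs 1: differ → 0
parcel=G42: insured=1 vs 1: equal → NULL
parcel=G43: insured=0 vs 1: differ → 0
parcel=G44: insured=1 vs 1: equal → NULL
parcel=G66: insured=1 vs 1: equal → NULL
parcel=G70: insured=1 vs 1: equal → NULL
parcel=G79: insured=0 vs 1: differ → 0
parcel=G85: insured=0 vs 1: differ → 0

0, NULL, NULL, NULL, 0, NULL, 0, NULL, NULL, NULL, 0, 0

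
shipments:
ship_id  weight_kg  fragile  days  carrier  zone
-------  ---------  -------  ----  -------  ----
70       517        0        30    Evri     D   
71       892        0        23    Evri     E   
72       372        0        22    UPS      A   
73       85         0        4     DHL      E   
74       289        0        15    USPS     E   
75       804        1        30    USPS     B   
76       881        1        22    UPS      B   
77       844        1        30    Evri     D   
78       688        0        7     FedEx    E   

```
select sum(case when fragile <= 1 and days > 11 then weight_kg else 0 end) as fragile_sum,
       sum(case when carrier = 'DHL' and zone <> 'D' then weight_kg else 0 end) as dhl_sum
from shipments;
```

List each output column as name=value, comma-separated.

[fragile_sum: fragile <= 1 and days > 11]
ship_id=70: ✓ → 517
ship_id=71: ✓ → 892
ship_id=72: ✓ → 372
ship_id=73: ✗
ship_id=74: ✓ → 289
ship_id=75: ✓ → 804
ship_id=76: ✓ → 881
ship_id=77: ✓ → 844
ship_id=78: ✗
fragile_sum = 517 + 892 + 372 + 289 + 804 + 881 + 844 = 4599
—
[dhl_sum: carrier = 'DHL' and zone <> 'D']
ship_id=70: ✗
ship_id=71: ✗
ship_id=72: ✗
ship_id=73: ✓ → 85
ship_id=74: ✗
ship_id=75: ✗
ship_id=76: ✗
ship_id=77: ✗
ship_id=78: ✗
dhl_sum = 85

fragile_sum=4599, dhl_sum=85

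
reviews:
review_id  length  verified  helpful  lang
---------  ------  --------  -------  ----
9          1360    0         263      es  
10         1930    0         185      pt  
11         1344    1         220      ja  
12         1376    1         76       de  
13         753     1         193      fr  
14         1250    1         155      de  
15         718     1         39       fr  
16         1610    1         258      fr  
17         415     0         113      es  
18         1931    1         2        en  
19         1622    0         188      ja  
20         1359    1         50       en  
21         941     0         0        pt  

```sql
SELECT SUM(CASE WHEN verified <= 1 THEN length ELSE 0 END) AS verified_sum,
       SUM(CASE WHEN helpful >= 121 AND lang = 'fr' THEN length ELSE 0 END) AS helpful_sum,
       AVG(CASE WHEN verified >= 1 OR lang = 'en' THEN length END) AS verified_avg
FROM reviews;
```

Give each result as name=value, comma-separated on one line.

verified_sum=16609, helpful_sum=2363, verified_avg=1292.625

[verified_sum: verified <= 1]
review_id=9: ✓ → 1360
review_id=10: ✓ → 1930
review_id=11: ✓ → 1344
review_id=12: ✓ → 1376
review_id=13: ✓ → 753
review_id=14: ✓ → 1250
review_id=15: ✓ → 718
review_id=16: ✓ → 1610
review_id=17: ✓ → 415
review_id=18: ✓ → 1931
review_id=19: ✓ → 1622
review_id=20: ✓ → 1359
review_id=21: ✓ → 941
verified_sum = 1360 + 1930 + 1344 + 1376 + 753 + 1250 + 718 + 1610 + 415 + 1931 + 1622 + 1359 + 941 = 16609
—
[helpful_sum: helpful >= 121 AND lang = 'fr']
review_id=9: ✗
review_id=10: ✗
review_id=11: ✗
review_id=12: ✗
review_id=13: ✓ → 753
review_id=14: ✗
review_id=15: ✗
review_id=16: ✓ → 1610
review_id=17: ✗
review_id=18: ✗
review_id=19: ✗
review_id=20: ✗
review_id=21: ✗
helpful_sum = 753 + 1610 = 2363
—
[verified_avg: verified >= 1 OR lang = 'en']
review_id=9: ✗
review_id=10: ✗
review_id=11: ✓ → 1344
review_id=12: ✓ → 1376
review_id=13: ✓ → 753
review_id=14: ✓ → 1250
review_id=15: ✓ → 718
review_id=16: ✓ → 1610
review_id=17: ✗
review_id=18: ✓ → 1931
review_id=19: ✗
review_id=20: ✓ → 1359
review_id=21: ✗
verified_avg = (1344 + 1376 + 753 + 1250 + 718 + 1610 + 1931 + 1359) / 8 = 1292.625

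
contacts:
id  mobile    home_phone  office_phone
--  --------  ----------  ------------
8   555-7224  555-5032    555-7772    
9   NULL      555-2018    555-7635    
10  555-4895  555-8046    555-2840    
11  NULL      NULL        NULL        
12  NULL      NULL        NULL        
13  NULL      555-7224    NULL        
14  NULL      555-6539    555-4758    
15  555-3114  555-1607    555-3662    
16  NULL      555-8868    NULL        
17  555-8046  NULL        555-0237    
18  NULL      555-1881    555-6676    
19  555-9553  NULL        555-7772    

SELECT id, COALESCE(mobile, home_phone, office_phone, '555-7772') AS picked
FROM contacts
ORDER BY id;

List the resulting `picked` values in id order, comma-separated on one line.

id=8: mobile=555-7224 → 555-7224
id=9: mobile=NULL, home_phone=555-2018 → 555-2018
id=10: mobile=555-4895 → 555-4895
id=11: mobile=NULL, home_phone=NULL, office_phone=NULL, → literal 555-7772 → 555-7772
id=12: mobile=NULL, home_phone=NULL, office_phone=NULL, → literal 555-7772 → 555-7772
id=13: mobile=NULL, home_phone=555-7224 → 555-7224
id=14: mobile=NULL, home_phone=555-6539 → 555-6539
id=15: mobile=555-3114 → 555-3114
id=16: mobile=NULL, home_phone=555-8868 → 555-8868
id=17: mobile=555-8046 → 555-8046
id=18: mobile=NULL, home_phone=555-1881 → 555-1881
id=19: mobile=555-9553 → 555-9553

555-7224, 555-2018, 555-4895, 555-7772, 555-7772, 555-7224, 555-6539, 555-3114, 555-8868, 555-8046, 555-1881, 555-9553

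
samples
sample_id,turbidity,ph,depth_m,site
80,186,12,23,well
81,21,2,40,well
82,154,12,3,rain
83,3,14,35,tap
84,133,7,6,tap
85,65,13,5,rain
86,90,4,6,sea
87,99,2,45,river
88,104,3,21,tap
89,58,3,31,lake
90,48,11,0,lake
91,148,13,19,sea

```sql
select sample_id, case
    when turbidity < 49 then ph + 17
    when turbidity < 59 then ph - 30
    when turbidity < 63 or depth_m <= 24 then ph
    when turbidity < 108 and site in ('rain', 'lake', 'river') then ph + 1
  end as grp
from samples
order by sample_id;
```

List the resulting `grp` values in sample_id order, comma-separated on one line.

sample_id=80: turbidity < 63 or depth_m <= 24 → 12
sample_id=81: turbidity < 49 → 19
sample_id=82: turbidity < 63 or depth_m <= 24 → 12
sample_id=83: turbidity < 49 → 31
sample_id=84: turbidity < 63 or depth_m <= 24 → 7
sample_id=85: turbidity < 63 or depth_m <= 24 → 13
sample_id=86: turbidity < 63 or depth_m <= 24 → 4
sample_id=87: turbidity < 108 and site in ('rain', 'lake', 'river') → 3
sample_id=88: turbidity < 63 or depth_m <= 24 → 3
sample_id=89: turbidity < 59 → -27
sample_id=90: turbidity < 49 → 28
sample_id=91: turbidity < 63 or depth_m <= 24 → 13

12, 19, 12, 31, 7, 13, 4, 3, 3, -27, 28, 13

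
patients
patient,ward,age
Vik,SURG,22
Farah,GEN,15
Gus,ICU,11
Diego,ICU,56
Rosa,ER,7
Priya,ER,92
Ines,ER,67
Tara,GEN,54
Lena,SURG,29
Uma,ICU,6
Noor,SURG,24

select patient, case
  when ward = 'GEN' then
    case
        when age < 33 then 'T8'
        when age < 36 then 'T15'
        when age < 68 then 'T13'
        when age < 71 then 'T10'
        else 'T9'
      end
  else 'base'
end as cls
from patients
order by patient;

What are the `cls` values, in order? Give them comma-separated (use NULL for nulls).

patient=Diego: ward='ICU' → outer ELSE → base
patient=Farah: ward='GEN' → inner[age < 33] → T8
patient=Gus: ward='ICU' → outer ELSE → base
patient=Ines: ward='ER' → outer ELSE → base
patient=Lena: ward='SURG' → outer ELSE → base
patient=Noor: ward='SURG' → outer ELSE → base
patient=Priya: ward='ER' → outer ELSE → base
patient=Rosa: ward='ER' → outer ELSE → base
patient=Tara: ward='GEN' → inner[age < 68] → T13
patient=Uma: ward='ICU' → outer ELSE → base
patient=Vik: ward='SURG' → outer ELSE → base

base, T8, base, base, base, base, base, base, T13, base, base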